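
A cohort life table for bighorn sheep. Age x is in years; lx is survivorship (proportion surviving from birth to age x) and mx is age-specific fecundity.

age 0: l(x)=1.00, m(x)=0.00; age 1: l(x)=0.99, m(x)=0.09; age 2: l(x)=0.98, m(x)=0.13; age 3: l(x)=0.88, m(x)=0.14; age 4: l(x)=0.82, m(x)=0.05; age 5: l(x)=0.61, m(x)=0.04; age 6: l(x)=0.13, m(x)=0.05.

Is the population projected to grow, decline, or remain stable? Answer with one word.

R0 = Σ lx·mx = 0 + 0.0891 + 0.1274 + 0.1232 + 0.041 + 0.0244 + 0.0065 = 0.4116
R0 < 1, so the population is declining.

declining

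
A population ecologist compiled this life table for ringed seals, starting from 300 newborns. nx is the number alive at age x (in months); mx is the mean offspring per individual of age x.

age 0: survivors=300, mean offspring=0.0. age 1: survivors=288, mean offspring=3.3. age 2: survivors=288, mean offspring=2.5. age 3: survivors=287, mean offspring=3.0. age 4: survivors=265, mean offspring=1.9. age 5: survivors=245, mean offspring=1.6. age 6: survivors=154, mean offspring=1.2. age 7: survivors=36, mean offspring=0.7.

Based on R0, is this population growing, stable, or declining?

growing

lx = nx/n0 = nx/300: 1, 0.96, 0.96, 0.95667…, 0.88333…, 0.81667…, 0.51333…, 0.12
R0 = Σ lx·mx = 0 + 3.168 + 2.4 + 2.87… + 1.678333… + 1.306667… + 0.616… + 0.084 = 12.123…
R0 > 1, so the population is growing.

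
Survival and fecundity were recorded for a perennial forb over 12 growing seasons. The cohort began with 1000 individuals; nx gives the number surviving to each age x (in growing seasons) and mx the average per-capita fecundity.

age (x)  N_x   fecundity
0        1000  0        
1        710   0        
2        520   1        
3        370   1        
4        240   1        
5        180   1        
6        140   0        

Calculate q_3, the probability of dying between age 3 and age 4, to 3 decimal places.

lx = nx/n0 = nx/1000: 1, 0.71, 0.52, 0.37, 0.24, 0.18, 0.14
q_3 = (l_3 − l_4) / l_3 = (0.37 − 0.24) / 0.37
     = 0.13 / 0.37 = 0.351351… → 0.351

0.351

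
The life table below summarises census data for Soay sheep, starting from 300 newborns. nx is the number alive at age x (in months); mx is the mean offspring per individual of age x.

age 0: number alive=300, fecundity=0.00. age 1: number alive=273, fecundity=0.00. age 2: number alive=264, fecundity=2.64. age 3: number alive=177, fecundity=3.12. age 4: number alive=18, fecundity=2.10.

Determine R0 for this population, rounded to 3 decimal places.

4.290

lx = nx/n0 = nx/300: 1, 0.91, 0.88, 0.59, 0.06
lx·mx by age: 0, 0, 2.3232, 1.8408, 0.126
R0 = Σ lx·mx = 4.29 → 4.290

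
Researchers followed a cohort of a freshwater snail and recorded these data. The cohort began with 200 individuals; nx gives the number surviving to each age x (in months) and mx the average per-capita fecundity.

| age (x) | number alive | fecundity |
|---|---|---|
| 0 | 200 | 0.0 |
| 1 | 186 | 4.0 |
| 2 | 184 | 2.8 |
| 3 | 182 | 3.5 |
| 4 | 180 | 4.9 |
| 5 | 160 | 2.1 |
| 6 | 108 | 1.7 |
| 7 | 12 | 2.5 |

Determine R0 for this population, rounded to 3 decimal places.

16.639

lx = nx/n0 = nx/200: 1, 0.93, 0.92, 0.91, 0.9, 0.8, 0.54, 0.06
lx·mx by age: 0, 3.72, 2.576, 3.185, 4.41, 1.68, 0.918, 0.15
R0 = Σ lx·mx = 16.639 → 16.639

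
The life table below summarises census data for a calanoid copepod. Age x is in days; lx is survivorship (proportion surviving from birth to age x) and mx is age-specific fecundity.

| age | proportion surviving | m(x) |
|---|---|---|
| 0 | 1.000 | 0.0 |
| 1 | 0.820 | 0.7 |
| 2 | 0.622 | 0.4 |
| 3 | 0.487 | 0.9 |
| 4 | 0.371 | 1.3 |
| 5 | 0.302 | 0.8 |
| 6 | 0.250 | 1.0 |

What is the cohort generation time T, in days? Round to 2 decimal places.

lx·mx: 0, 0.574, 0.2488, 0.4383, 0.4823, 0.2416, 0.25 → R0 = 2.235
x·lx·mx: 0, 0.574, 0.4976, 1.3149, 1.9292, 1.208, 1.5 → Σ = 7.0237
T = 7.0237 / 2.235 = 3.142595… → 3.14

3.14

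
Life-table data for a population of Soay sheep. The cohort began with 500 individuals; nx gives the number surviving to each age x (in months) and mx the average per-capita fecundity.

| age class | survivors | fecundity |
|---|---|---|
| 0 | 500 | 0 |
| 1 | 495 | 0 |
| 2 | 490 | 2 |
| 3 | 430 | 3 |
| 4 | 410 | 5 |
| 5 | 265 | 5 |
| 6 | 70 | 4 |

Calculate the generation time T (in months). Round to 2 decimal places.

lx = nx/n0 = nx/500: 1, 0.99, 0.98, 0.86, 0.82, 0.53, 0.14
lx·mx: 0, 0, 1.96, 2.58, 4.1, 2.65, 0.56 → R0 = 11.85
x·lx·mx: 0, 0, 3.92, 7.74, 16.4, 13.25, 3.36 → Σ = 44.67
T = 44.67 / 11.85 = 3.76962… → 3.77

3.77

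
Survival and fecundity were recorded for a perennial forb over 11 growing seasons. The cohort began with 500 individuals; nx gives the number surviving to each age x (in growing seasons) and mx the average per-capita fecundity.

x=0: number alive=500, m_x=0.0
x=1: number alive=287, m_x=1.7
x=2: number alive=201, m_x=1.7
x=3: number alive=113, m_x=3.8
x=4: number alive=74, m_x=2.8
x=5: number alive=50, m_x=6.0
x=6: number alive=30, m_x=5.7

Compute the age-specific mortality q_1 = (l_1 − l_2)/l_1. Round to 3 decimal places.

0.300

lx = nx/n0 = nx/500: 1, 0.574, 0.402, 0.226, 0.148, 0.1, 0.06
q_1 = (l_1 − l_2) / l_1 = (0.574 − 0.402) / 0.574
     = 0.172 / 0.574 = 0.299652… → 0.300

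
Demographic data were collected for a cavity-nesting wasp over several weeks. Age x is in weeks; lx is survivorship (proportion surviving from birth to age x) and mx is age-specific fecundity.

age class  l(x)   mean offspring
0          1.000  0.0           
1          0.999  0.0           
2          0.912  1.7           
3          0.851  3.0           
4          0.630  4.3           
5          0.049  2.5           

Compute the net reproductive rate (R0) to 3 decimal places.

lx·mx by age: 0, 0, 1.5504, 2.553, 2.709, 0.1225
R0 = Σ lx·mx = 6.9349 → 6.935

6.935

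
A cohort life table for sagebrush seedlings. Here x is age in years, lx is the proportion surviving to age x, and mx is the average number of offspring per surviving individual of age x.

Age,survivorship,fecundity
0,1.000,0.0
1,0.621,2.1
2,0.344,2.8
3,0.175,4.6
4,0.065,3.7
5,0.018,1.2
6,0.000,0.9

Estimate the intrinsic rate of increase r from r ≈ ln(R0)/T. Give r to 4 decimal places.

0.5980

R0 = Σ lx·mx = 0 + 1.3041 + 0.9632 + 0.805 + 0.2405 + 0.0216 + 0 = 3.3344
Σ x·lx·mx = 6.7155; T = 6.7155/3.3344 = 2.01401…
r ≈ ln(R0)/T = ln(3.3344)/2.01401… = 0.597959… → 0.5980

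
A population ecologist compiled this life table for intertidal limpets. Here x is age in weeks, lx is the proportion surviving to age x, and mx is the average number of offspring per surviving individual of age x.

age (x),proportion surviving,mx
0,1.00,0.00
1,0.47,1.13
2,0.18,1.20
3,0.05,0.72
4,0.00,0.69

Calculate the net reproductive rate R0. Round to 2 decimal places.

0.78

lx·mx by age: 0, 0.5311, 0.216, 0.036, 0
R0 = Σ lx·mx = 0.7831 → 0.78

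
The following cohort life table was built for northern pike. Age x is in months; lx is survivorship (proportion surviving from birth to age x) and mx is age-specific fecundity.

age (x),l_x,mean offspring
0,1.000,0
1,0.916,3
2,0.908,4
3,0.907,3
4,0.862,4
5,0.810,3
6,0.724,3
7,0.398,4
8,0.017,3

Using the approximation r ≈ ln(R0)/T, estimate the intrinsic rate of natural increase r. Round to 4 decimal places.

R0 = Σ lx·mx = 0 + 2.748 + 3.632 + 2.721 + 3.448 + 2.43 + 2.172 + 1.592 + 0.051 = 18.794
Σ x·lx·mx = 68.701; T = 68.701/18.794 = 3.65548…
r ≈ ln(R0)/T = ln(18.794)/3.65548… = 0.802505… → 0.8025

0.8025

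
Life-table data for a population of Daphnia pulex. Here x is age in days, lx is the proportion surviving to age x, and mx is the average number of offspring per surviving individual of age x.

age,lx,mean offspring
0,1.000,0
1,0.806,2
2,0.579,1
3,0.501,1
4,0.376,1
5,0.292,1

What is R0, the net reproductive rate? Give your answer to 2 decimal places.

3.36

lx·mx by age: 0, 1.612, 0.579, 0.501, 0.376, 0.292
R0 = Σ lx·mx = 3.36 → 3.36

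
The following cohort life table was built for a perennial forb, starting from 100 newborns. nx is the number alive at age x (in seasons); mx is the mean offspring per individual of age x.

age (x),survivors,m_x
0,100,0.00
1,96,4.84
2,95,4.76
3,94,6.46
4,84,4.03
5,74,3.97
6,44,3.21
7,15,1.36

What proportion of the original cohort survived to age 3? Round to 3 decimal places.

l_3 = n_3/n_0 = 94/100 = 0.94 → 0.940

0.940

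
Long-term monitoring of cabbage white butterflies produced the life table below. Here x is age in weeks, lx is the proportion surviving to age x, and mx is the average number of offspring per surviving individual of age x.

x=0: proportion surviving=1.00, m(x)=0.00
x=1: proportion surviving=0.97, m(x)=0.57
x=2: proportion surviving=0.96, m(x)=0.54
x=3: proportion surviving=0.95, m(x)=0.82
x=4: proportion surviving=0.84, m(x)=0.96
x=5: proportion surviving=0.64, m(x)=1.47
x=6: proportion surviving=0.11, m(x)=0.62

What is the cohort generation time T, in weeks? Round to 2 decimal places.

lx·mx: 0, 0.5529, 0.5184, 0.779, 0.8064, 0.9408, 0.0682 → R0 = 3.6657
x·lx·mx: 0, 0.5529, 1.0368, 2.337, 3.2256, 4.704, 0.4092 → Σ = 12.2655
T = 12.2655 / 3.6657 = 3.346018… → 3.35

3.35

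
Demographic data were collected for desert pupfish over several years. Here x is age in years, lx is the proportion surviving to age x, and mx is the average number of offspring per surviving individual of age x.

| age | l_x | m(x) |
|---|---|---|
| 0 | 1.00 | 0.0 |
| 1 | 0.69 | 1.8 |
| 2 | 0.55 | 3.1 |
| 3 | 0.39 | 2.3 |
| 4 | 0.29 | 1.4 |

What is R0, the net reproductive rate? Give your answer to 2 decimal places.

lx·mx by age: 0, 1.242, 1.705, 0.897, 0.406
R0 = Σ lx·mx = 4.25 → 4.25

4.25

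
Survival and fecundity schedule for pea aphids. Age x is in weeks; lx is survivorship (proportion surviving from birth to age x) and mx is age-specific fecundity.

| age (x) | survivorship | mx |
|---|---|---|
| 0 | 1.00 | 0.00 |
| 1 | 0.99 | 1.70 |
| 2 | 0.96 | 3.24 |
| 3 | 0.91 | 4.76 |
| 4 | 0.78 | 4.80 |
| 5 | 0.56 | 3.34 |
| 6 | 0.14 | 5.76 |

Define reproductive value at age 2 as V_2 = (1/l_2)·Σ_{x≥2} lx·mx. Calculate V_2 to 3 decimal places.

14.440

lx·mx for x ≥ 2: 3.1104, 4.3316, 3.744, 1.8704, 0.8064 → sum = 13.8628
V_2 = 13.8628 / l_2 = 13.8628 / 0.96 = 14.440417… → 14.440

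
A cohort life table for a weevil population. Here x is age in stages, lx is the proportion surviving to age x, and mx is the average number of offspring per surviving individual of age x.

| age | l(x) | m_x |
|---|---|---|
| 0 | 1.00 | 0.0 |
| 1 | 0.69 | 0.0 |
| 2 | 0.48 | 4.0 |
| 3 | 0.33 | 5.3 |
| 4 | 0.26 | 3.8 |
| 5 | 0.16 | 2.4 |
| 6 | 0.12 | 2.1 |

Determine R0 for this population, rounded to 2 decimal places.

5.29

lx·mx by age: 0, 0, 1.92, 1.749, 0.988, 0.384, 0.252
R0 = Σ lx·mx = 5.293 → 5.29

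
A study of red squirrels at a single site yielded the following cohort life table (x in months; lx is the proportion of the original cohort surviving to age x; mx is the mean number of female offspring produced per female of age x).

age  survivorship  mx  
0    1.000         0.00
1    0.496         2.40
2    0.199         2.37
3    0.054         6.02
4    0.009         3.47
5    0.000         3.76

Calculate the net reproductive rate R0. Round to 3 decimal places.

2.018

lx·mx by age: 0, 1.1904, 0.47163, 0.32508, 0.03123, 0
R0 = Σ lx·mx = 2.01834 → 2.018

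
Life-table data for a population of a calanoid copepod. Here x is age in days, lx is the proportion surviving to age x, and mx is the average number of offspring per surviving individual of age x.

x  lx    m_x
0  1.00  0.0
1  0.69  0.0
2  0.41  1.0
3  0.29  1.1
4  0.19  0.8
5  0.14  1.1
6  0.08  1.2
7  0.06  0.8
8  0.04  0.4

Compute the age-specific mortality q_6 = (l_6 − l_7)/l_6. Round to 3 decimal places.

0.250

q_6 = (l_6 − l_7) / l_6 = (0.08 − 0.06) / 0.08
     = 0.02 / 0.08 = 0.25 → 0.250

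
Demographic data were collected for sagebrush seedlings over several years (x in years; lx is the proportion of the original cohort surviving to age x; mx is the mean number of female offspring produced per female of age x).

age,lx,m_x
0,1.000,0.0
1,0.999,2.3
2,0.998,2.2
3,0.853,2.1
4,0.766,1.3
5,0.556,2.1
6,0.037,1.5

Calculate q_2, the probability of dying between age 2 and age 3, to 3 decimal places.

q_2 = (l_2 − l_3) / l_2 = (0.998 − 0.853) / 0.998
     = 0.145 / 0.998 = 0.145291… → 0.145

0.145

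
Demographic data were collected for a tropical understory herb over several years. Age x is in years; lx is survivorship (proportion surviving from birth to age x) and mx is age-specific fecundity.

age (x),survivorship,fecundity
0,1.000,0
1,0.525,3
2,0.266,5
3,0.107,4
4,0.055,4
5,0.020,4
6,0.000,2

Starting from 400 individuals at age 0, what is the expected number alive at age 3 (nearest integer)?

43

Expected survivors = N0 · l_3 = 400 × 0.107 = 42.8 → 43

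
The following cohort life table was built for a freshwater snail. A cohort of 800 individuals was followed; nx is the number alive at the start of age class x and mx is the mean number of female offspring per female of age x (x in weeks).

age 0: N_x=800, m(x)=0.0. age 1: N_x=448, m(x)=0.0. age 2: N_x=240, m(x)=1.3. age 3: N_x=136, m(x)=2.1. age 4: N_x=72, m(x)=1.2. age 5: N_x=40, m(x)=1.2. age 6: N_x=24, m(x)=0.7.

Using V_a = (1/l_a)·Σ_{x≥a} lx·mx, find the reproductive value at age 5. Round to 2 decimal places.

lx = nx/n0 = nx/800: 1, 0.56, 0.3, 0.17, 0.09, 0.05, 0.03
lx·mx for x ≥ 5: 0.06, 0.021 → sum = 0.081
V_5 = 0.081 / l_5 = 0.081 / 0.05 = 1.62 → 1.62

1.62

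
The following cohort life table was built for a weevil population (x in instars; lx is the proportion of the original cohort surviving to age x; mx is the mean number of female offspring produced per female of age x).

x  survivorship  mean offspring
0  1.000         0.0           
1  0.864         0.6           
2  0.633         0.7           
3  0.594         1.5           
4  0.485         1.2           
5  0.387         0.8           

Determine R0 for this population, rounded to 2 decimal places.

2.74

lx·mx by age: 0, 0.5184, 0.4431, 0.891, 0.582, 0.3096
R0 = Σ lx·mx = 2.7441 → 2.74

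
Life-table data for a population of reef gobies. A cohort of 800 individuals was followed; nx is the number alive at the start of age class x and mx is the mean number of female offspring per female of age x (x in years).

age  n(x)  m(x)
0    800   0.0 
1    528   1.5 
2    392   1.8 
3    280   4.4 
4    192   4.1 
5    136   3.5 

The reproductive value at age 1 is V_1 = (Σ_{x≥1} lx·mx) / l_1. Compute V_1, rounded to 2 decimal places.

lx = nx/n0 = nx/800: 1, 0.66, 0.49, 0.35, 0.24, 0.17
lx·mx for x ≥ 1: 0.99, 0.882, 1.54, 0.984, 0.595 → sum = 4.991
V_1 = 4.991 / l_1 = 4.991 / 0.66 = 7.562121… → 7.56

7.56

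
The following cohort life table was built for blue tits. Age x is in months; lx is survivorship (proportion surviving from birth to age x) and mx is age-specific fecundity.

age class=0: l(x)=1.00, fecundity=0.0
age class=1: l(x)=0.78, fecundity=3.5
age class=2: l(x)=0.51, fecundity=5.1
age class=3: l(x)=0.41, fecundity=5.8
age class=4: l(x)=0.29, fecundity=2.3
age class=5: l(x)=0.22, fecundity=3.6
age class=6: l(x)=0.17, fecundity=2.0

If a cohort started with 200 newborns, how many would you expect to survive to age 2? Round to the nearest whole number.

Expected survivors = N0 · l_2 = 200 × 0.51 = 102 → 102

102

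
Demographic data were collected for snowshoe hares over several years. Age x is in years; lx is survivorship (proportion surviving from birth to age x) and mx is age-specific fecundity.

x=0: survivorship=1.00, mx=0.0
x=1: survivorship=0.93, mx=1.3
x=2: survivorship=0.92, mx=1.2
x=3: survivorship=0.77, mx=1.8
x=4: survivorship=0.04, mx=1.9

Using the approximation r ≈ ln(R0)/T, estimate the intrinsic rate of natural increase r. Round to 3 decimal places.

R0 = Σ lx·mx = 0 + 1.209 + 1.104 + 1.386 + 0.076 = 3.775
Σ x·lx·mx = 7.879; T = 7.879/3.775 = 2.08715…
r ≈ ln(R0)/T = ln(3.775)/2.08715… = 0.63647… → 0.636

0.636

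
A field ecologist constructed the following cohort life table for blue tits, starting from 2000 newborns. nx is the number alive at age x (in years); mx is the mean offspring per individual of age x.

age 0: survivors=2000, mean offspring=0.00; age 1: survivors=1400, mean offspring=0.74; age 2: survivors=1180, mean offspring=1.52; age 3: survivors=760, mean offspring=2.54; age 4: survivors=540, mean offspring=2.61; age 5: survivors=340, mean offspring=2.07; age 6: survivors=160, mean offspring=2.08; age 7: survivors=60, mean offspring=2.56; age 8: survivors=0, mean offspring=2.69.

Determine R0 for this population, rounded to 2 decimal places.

lx = nx/n0 = nx/2000: 1, 0.7, 0.59, 0.38, 0.27, 0.17, 0.08, 0.03, 0
lx·mx by age: 0, 0.518, 0.8968, 0.9652, 0.7047, 0.3519, 0.1664, 0.0768, 0
R0 = Σ lx·mx = 3.6798 → 3.68

3.68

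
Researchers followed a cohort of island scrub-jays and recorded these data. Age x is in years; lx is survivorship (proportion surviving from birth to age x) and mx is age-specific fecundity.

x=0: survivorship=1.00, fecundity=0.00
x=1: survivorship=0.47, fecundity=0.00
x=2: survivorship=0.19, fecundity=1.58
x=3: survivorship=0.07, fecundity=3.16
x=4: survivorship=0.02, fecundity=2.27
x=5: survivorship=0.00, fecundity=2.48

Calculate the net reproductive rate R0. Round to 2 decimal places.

lx·mx by age: 0, 0, 0.3002, 0.2212, 0.0454, 0
R0 = Σ lx·mx = 0.5668 → 0.57

0.57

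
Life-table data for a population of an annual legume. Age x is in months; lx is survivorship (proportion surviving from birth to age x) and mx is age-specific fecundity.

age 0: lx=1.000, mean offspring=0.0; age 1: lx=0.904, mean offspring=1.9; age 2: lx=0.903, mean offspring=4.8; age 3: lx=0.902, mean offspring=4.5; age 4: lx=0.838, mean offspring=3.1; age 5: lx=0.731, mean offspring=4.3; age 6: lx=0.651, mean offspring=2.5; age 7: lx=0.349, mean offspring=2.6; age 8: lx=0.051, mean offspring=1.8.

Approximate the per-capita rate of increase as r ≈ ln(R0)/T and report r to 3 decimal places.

R0 = Σ lx·mx = 0 + 1.7176 + 4.3344 + 4.059 + 2.5978 + 3.1433 + 1.6275 + 0.9074 + 0.0918 = 18.4788
Σ x·lx·mx = 65.5223; T = 65.5223/18.4788 = 3.54581…
r ≈ ln(R0)/T = ln(18.4788)/3.54581… = 0.82256… → 0.823

0.823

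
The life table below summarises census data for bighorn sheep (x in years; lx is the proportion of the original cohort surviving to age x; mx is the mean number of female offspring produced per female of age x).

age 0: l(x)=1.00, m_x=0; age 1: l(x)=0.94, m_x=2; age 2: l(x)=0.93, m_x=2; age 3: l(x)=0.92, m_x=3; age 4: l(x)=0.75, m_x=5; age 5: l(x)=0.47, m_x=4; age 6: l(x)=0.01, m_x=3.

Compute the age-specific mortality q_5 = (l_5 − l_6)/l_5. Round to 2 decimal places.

0.98

q_5 = (l_5 − l_6) / l_5 = (0.47 − 0.01) / 0.47
     = 0.46 / 0.47 = 0.978723… → 0.98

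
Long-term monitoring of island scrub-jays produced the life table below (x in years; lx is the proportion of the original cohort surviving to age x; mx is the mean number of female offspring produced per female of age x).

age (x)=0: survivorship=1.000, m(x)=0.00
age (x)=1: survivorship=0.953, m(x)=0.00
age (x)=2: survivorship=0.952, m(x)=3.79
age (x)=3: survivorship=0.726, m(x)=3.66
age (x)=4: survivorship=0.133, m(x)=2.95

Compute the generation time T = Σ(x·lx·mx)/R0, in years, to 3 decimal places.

2.517

lx·mx: 0, 0, 3.60808, 2.65716, 0.39235 → R0 = 6.65759
x·lx·mx: 0, 0, 7.21616, 7.97148, 1.5694 → Σ = 16.75704
T = 16.75704 / 6.65759 = 2.516983… → 2.517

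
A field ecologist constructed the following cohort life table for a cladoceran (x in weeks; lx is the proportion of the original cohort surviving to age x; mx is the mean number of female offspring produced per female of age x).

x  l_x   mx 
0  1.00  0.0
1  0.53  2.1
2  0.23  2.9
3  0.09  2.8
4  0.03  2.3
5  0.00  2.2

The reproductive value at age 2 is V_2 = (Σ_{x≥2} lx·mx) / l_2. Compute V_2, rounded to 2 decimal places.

4.30

lx·mx for x ≥ 2: 0.667, 0.252, 0.069, 0 → sum = 0.988
V_2 = 0.988 / l_2 = 0.988 / 0.23 = 4.295652… → 4.30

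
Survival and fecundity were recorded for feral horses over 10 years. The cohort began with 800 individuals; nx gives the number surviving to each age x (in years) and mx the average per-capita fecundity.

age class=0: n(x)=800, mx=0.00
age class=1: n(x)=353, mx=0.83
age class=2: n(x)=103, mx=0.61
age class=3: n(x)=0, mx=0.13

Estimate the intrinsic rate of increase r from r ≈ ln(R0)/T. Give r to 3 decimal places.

lx = nx/n0 = nx/800: 1, 0.44125, 0.12875, 0
R0 = Σ lx·mx = 0 + 0.36624… + 0.07854… + 0 = 0.444775…
Σ x·lx·mx = 0.523313…; T = 0.523313…/0.444775… = 1.17658…
r ≈ ln(R0)/T = ln(0.444775…)/1.17658… = -0.6886… → -0.689

-0.689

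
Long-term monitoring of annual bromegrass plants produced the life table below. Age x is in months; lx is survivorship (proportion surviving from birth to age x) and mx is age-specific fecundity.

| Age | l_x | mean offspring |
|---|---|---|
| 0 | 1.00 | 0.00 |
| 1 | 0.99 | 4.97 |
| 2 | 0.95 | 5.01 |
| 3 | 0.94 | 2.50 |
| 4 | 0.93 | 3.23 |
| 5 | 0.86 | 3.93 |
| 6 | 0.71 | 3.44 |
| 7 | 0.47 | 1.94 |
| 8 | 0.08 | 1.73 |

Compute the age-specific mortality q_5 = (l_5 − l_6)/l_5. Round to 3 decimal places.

0.174

q_5 = (l_5 − l_6) / l_5 = (0.86 − 0.71) / 0.86
     = 0.15 / 0.86 = 0.174419… → 0.174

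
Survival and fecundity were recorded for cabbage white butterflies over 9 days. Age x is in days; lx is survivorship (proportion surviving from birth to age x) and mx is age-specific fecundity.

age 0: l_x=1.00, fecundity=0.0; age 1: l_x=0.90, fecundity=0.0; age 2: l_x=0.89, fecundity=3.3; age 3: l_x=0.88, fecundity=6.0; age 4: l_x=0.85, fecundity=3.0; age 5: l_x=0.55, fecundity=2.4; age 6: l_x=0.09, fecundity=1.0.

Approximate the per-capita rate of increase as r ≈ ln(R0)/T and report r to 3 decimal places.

R0 = Σ lx·mx = 0 + 0 + 2.937 + 5.28 + 2.55 + 1.32 + 0.09 = 12.177
Σ x·lx·mx = 39.054; T = 39.054/12.177 = 3.20719…
r ≈ ln(R0)/T = ln(12.177)/3.20719… = 0.77936… → 0.779

0.779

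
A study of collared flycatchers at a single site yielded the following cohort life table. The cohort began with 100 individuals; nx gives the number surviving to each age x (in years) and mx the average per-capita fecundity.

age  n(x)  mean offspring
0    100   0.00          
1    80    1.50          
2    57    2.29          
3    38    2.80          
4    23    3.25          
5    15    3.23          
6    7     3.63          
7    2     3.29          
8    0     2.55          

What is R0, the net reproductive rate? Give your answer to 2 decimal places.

5.12

lx = nx/n0 = nx/100: 1, 0.8, 0.57, 0.38, 0.23, 0.15, 0.07, 0.02, 0
lx·mx by age: 0, 1.2, 1.3053, 1.064, 0.7475, 0.4845, 0.2541, 0.0658, 0
R0 = Σ lx·mx = 5.1212 → 5.12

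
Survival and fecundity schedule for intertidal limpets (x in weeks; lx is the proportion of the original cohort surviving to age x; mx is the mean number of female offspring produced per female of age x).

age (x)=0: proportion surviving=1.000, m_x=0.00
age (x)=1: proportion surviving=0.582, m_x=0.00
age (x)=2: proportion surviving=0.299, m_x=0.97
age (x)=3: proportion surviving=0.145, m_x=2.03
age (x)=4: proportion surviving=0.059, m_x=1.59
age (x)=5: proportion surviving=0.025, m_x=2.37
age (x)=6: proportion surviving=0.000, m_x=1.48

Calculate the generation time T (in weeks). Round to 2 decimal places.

lx·mx: 0, 0, 0.29003, 0.29435, 0.09381, 0.05925, 0 → R0 = 0.73744
x·lx·mx: 0, 0, 0.58006, 0.88305, 0.37524, 0.29625, 0 → Σ = 2.1346
T = 2.1346 / 0.73744 = 2.894608… → 2.89

2.89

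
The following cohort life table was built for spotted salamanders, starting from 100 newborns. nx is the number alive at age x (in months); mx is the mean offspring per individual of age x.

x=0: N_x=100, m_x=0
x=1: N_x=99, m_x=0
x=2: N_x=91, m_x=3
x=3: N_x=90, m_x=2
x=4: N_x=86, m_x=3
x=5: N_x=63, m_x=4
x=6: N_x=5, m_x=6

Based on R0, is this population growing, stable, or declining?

lx = nx/n0 = nx/100: 1, 0.99, 0.91, 0.9, 0.86, 0.63, 0.05
R0 = Σ lx·mx = 0 + 0 + 2.73 + 1.8 + 2.58 + 2.52 + 0.3 = 9.93
R0 > 1, so the population is growing.

growing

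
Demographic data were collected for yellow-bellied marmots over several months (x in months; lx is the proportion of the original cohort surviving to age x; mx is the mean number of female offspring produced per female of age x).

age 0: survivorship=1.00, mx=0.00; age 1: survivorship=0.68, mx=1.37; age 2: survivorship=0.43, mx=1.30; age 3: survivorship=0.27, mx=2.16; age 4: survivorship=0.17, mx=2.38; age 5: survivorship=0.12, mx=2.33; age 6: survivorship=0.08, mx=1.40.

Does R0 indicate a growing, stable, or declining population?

R0 = Σ lx·mx = 0 + 0.9316 + 0.559 + 0.5832 + 0.4046 + 0.2796 + 0.112 = 2.87
R0 > 1, so the population is growing.

growing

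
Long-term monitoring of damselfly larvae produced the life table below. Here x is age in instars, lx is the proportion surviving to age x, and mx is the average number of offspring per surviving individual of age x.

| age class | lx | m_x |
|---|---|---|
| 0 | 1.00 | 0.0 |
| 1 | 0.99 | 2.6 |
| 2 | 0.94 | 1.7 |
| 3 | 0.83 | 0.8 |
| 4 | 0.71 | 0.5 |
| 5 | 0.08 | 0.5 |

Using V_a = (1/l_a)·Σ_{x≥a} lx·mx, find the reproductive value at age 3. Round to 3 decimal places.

lx·mx for x ≥ 3: 0.664, 0.355, 0.04 → sum = 1.059
V_3 = 1.059 / l_3 = 1.059 / 0.83 = 1.275904… → 1.276

1.276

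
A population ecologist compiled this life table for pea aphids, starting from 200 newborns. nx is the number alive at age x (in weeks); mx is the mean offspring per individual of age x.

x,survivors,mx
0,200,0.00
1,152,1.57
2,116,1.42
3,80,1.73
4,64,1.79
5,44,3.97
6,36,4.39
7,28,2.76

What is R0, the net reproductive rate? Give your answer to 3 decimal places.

5.332

lx = nx/n0 = nx/200: 1, 0.76, 0.58, 0.4, 0.32, 0.22, 0.18, 0.14
lx·mx by age: 0, 1.1932, 0.8236, 0.692, 0.5728, 0.8734, 0.7902, 0.3864
R0 = Σ lx·mx = 5.3316 → 5.332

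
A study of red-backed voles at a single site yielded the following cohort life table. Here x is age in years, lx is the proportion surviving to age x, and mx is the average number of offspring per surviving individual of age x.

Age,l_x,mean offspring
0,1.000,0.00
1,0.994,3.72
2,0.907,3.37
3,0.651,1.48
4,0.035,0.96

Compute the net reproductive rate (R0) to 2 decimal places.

lx·mx by age: 0, 3.69768, 3.05659, 0.96348, 0.0336
R0 = Σ lx·mx = 7.75135 → 7.75

7.75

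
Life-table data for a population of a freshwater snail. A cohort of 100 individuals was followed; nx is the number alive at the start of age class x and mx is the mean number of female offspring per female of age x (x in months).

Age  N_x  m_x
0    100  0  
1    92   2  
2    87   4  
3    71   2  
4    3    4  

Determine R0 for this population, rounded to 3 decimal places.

6.860

lx = nx/n0 = nx/100: 1, 0.92, 0.87, 0.71, 0.03
lx·mx by age: 0, 1.84, 3.48, 1.42, 0.12
R0 = Σ lx·mx = 6.86 → 6.860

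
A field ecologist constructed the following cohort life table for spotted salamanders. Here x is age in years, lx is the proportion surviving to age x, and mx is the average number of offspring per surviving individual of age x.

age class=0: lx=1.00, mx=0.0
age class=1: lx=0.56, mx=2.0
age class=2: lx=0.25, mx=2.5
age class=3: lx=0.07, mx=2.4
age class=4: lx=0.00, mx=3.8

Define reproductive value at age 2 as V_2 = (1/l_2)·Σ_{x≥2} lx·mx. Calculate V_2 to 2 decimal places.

lx·mx for x ≥ 2: 0.625, 0.168, 0 → sum = 0.793
V_2 = 0.793 / l_2 = 0.793 / 0.25 = 3.172 → 3.17

3.17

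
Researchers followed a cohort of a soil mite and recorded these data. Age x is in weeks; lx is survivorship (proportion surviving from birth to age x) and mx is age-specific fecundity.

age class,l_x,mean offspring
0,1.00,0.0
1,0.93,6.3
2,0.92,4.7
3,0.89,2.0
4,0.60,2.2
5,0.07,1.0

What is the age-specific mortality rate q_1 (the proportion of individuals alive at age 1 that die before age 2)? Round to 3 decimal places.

q_1 = (l_1 − l_2) / l_1 = (0.93 − 0.92) / 0.93
     = 0.01 / 0.93 = 0.010753… → 0.011

0.011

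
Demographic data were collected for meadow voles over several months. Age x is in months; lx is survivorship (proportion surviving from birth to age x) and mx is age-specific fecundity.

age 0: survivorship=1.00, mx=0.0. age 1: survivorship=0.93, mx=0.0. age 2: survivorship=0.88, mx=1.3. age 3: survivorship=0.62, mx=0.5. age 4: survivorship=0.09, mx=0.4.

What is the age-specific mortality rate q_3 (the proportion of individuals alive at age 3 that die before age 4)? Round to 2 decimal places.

q_3 = (l_3 − l_4) / l_3 = (0.62 − 0.09) / 0.62
     = 0.53 / 0.62 = 0.854839… → 0.85

0.85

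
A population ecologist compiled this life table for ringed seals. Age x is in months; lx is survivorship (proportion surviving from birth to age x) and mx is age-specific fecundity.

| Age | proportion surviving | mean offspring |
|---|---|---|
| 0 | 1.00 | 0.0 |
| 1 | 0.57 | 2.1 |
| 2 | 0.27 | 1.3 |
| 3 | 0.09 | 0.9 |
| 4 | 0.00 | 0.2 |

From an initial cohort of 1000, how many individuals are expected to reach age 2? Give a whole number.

270

Expected survivors = N0 · l_2 = 1000 × 0.27 = 270 → 270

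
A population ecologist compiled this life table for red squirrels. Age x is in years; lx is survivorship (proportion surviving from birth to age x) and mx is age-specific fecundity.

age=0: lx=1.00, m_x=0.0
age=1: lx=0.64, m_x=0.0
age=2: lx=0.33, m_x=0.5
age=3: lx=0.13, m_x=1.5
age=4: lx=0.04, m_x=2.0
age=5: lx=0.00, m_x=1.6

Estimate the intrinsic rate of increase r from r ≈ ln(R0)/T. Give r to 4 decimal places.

R0 = Σ lx·mx = 0 + 0 + 0.165 + 0.195 + 0.08 + 0 = 0.44
Σ x·lx·mx = 1.235; T = 1.235/0.44 = 2.80682…
r ≈ ln(R0)/T = ln(0.44)/2.80682… = -0.292495… → -0.2925

-0.2925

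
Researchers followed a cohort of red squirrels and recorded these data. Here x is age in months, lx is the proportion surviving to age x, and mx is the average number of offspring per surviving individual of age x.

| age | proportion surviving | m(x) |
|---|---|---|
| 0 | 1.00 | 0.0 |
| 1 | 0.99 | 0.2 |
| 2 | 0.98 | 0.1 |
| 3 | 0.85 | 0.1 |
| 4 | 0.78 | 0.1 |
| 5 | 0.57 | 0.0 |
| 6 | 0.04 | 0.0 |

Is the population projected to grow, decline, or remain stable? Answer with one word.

R0 = Σ lx·mx = 0 + 0.198 + 0.098 + 0.085 + 0.078 + 0 + 0 = 0.459
R0 < 1, so the population is declining.

declining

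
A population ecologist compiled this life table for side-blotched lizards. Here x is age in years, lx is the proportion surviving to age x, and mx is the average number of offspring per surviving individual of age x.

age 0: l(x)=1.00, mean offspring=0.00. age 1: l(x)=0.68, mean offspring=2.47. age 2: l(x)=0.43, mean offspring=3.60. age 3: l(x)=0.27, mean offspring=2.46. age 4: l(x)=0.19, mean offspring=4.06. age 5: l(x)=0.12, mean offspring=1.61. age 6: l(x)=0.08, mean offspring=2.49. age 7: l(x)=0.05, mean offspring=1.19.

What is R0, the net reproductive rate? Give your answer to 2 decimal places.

5.12

lx·mx by age: 0, 1.6796, 1.548, 0.6642, 0.7714, 0.1932, 0.1992, 0.0595
R0 = Σ lx·mx = 5.1151 → 5.12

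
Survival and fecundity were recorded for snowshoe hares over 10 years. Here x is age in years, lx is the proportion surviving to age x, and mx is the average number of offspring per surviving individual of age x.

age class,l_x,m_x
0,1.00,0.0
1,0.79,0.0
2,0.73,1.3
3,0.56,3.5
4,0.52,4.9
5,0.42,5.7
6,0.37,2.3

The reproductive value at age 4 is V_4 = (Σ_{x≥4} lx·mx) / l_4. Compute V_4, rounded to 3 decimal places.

11.140

lx·mx for x ≥ 4: 2.548, 2.394, 0.851 → sum = 5.793
V_4 = 5.793 / l_4 = 5.793 / 0.52 = 11.140385… → 11.140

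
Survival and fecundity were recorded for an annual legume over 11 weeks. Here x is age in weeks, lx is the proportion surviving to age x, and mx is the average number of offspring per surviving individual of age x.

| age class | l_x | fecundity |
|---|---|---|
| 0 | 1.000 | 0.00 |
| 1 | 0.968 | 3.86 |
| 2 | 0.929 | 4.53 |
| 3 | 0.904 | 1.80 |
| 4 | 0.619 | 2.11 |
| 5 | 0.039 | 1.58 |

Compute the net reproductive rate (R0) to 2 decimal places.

lx·mx by age: 0, 3.73648, 4.20837, 1.6272, 1.30609, 0.06162
R0 = Σ lx·mx = 10.93976 → 10.94

10.94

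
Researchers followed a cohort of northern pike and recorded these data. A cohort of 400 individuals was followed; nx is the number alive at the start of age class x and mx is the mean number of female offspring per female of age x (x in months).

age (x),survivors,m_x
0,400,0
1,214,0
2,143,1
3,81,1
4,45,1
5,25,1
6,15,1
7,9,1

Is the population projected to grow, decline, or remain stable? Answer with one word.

declining

lx = nx/n0 = nx/400: 1, 0.535, 0.3575, 0.2025, 0.1125, 0.0625, 0.0375, 0.0225
R0 = Σ lx·mx = 0 + 0 + 0.3575 + 0.2025 + 0.1125 + 0.0625 + 0.0375 + 0.0225 = 0.795
R0 < 1, so the population is declining.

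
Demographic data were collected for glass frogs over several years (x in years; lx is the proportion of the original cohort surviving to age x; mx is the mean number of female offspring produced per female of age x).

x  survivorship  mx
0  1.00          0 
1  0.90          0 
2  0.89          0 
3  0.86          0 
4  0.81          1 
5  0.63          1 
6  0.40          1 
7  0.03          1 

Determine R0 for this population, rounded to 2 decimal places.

lx·mx by age: 0, 0, 0, 0, 0.81, 0.63, 0.4, 0.03
R0 = Σ lx·mx = 1.87 → 1.87

1.87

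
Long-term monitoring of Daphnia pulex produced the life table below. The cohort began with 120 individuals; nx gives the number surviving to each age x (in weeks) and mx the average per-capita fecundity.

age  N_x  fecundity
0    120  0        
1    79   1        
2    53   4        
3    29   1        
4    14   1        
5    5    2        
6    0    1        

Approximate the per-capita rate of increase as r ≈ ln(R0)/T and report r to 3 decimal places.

lx = nx/n0 = nx/120: 1, 0.65833…, 0.44167…, 0.24167…, 0.11667…, 0.04167…, 0
R0 = Σ lx·mx = 0 + 0.65833… + 1.76667… + 0.24167… + 0.11667… + 0.08333… + 0 = 2.866667…
Σ x·lx·mx = 5.8…; T = 5.8…/2.866667… = 2.02326…
r ≈ ln(R0)/T = ln(2.866667…)/2.02326… = 0.52052… → 0.521

0.521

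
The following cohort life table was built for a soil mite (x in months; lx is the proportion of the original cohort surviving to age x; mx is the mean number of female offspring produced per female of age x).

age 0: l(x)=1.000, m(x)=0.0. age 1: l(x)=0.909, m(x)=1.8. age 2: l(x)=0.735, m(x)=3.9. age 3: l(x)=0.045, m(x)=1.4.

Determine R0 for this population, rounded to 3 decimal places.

lx·mx by age: 0, 1.6362, 2.8665, 0.063
R0 = Σ lx·mx = 4.5657 → 4.566

4.566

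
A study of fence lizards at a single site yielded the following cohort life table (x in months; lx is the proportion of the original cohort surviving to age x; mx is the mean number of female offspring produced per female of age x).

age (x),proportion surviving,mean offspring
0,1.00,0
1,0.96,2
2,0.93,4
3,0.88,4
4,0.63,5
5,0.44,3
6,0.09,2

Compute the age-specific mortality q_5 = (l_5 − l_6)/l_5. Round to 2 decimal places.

0.80

q_5 = (l_5 − l_6) / l_5 = (0.44 − 0.09) / 0.44
     = 0.35 / 0.44 = 0.795455… → 0.80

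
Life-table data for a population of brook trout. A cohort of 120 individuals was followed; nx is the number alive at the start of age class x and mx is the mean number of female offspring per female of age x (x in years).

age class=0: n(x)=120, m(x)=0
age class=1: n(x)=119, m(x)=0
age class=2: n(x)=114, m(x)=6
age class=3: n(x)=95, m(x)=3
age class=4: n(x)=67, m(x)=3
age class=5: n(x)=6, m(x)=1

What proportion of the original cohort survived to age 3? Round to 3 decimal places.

l_3 = n_3/n_0 = 95/120 = 0.791667… → 0.792

0.792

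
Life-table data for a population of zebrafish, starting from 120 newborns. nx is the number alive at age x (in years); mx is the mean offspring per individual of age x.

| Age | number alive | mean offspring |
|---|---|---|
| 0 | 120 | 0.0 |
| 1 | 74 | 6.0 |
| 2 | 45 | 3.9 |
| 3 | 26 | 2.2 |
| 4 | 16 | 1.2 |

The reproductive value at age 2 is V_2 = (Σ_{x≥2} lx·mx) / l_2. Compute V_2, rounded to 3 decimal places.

5.598

lx = nx/n0 = nx/120: 1, 0.61667…, 0.375, 0.21667…, 0.13333…
lx·mx for x ≥ 2: 1.4625, 0.476667…, 0.16… → sum = 2.099167…
V_2 = 2.099167… / l_2 = 2.099167… / 0.375 = 5.597778… → 5.598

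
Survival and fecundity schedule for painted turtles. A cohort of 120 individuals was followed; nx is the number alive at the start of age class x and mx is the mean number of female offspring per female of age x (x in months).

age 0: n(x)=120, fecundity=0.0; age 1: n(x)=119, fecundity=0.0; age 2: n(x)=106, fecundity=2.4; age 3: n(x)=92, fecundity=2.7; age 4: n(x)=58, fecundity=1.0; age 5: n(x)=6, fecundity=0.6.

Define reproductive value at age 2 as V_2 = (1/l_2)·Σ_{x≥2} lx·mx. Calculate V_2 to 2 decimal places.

lx = nx/n0 = nx/120: 1, 0.99167…, 0.88333…, 0.76667…, 0.48333…, 0.05
lx·mx for x ≥ 2: 2.12…, 2.07…, 0.483333…, 0.03 → sum = 4.703333…
V_2 = 4.703333… / l_2 = 4.703333… / 0.883333… = 5.324528… → 5.32

5.32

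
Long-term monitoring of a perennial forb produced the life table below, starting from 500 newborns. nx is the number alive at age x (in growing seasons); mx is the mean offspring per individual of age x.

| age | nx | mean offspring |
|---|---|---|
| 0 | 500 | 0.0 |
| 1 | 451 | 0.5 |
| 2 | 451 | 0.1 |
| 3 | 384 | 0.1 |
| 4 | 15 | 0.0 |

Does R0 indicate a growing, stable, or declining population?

lx = nx/n0 = nx/500: 1, 0.902, 0.902, 0.768, 0.03
R0 = Σ lx·mx = 0 + 0.451 + 0.0902 + 0.0768 + 0 = 0.618
R0 < 1, so the population is declining.

declining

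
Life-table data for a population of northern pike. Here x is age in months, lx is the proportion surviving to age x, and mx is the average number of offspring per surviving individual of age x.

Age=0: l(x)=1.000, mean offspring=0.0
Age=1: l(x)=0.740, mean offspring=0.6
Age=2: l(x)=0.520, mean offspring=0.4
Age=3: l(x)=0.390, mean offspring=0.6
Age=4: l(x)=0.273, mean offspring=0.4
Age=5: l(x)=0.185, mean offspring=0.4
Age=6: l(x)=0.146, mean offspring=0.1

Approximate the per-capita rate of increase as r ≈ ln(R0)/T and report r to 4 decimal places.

0.0355

R0 = Σ lx·mx = 0 + 0.444 + 0.208 + 0.234 + 0.1092 + 0.074 + 0.0146 = 1.0838
Σ x·lx·mx = 2.4564; T = 2.4564/1.0838 = 2.26647…
r ≈ ln(R0)/T = ln(1.0838)/2.26647… = 0.035506… → 0.0355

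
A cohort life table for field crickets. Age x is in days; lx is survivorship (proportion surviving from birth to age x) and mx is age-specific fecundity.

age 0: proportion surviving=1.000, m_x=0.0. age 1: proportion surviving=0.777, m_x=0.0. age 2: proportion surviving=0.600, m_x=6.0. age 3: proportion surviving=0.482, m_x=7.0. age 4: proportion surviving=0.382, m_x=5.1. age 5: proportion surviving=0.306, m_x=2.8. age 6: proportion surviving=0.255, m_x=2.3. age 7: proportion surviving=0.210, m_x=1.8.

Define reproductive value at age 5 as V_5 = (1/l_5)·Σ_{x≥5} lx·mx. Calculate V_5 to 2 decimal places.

lx·mx for x ≥ 5: 0.8568, 0.5865, 0.378 → sum = 1.8213
V_5 = 1.8213 / l_5 = 1.8213 / 0.306 = 5.951961… → 5.95

5.95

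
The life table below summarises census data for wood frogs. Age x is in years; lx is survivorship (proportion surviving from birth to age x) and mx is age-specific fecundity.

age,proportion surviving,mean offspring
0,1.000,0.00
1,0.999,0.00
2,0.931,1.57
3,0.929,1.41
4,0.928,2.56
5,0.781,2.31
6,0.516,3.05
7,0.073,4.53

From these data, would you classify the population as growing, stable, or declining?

R0 = Σ lx·mx = 0 + 0 + 1.46167 + 1.30989 + 2.37568 + 1.80411 + 1.5738 + 0.33069 = 8.85584
R0 > 1, so the population is growing.

growing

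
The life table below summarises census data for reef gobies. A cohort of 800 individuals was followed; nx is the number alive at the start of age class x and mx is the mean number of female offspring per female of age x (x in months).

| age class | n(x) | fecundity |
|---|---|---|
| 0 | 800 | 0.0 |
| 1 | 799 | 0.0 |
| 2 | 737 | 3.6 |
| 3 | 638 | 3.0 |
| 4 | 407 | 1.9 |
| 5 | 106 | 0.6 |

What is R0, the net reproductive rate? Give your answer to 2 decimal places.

lx = nx/n0 = nx/800: 1, 0.99875, 0.92125, 0.7975, 0.50875, 0.1325
lx·mx by age: 0, 0, 3.3165, 2.3925, 0.966625, 0.0795
R0 = Σ lx·mx = 6.755125 → 6.76

6.76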